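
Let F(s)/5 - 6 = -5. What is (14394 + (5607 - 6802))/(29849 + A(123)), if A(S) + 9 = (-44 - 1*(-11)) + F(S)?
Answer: 13199/29812 ≈ 0.44274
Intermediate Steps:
F(s) = 5 (F(s) = 30 + 5*(-5) = 30 - 25 = 5)
A(S) = -37 (A(S) = -9 + ((-44 - 1*(-11)) + 5) = -9 + ((-44 + 11) + 5) = -9 + (-33 + 5) = -9 - 28 = -37)
(14394 + (5607 - 6802))/(29849 + A(123)) = (14394 + (5607 - 6802))/(29849 - 37) = (14394 - 1195)/29812 = 13199*(1/29812) = 13199/29812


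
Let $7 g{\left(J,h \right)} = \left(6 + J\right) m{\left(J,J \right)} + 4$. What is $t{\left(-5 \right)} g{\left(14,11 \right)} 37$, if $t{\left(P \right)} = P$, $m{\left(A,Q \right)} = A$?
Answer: $- \frac{52540}{7} \approx -7505.7$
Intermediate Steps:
$g{\left(J,h \right)} = \frac{4}{7} + \frac{J \left(6 + J\right)}{7}$ ($g{\left(J,h \right)} = \frac{\left(6 + J\right) J + 4}{7} = \frac{J \left(6 + J\right) + 4}{7} = \frac{4 + J \left(6 + J\right)}{7} = \frac{4}{7} + \frac{J \left(6 + J\right)}{7}$)
$t{\left(-5 \right)} g{\left(14,11 \right)} 37 = - 5 \left(\frac{4}{7} + \frac{14^{2}}{7} + \frac{6}{7} \cdot 14\right) 37 = - 5 \left(\frac{4}{7} + \frac{1}{7} \cdot 196 + 12\right) 37 = - 5 \left(\frac{4}{7} + 28 + 12\right) 37 = \left(-5\right) \frac{284}{7} \cdot 37 = \left(- \frac{1420}{7}\right) 37 = - \frac{52540}{7}$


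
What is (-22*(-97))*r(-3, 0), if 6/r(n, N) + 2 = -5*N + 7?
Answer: 12804/5 ≈ 2560.8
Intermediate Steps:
r(n, N) = 6/(5 - 5*N) (r(n, N) = 6/(-2 + (-5*N + 7)) = 6/(-2 + (7 - 5*N)) = 6/(5 - 5*N))
(-22*(-97))*r(-3, 0) = (-22*(-97))*(-6/(-5 + 5*0)) = 2134*(-6/(-5 + 0)) = 2134*(-6/(-5)) = 2134*(-6*(-⅕)) = 2134*(6/5) = 12804/5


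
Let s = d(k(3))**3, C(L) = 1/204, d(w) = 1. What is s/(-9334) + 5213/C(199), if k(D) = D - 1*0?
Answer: 9926260967/9334 ≈ 1.0635e+6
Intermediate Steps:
k(D) = D (k(D) = D + 0 = D)
C(L) = 1/204
s = 1 (s = 1**3 = 1)
s/(-9334) + 5213/C(199) = 1/(-9334) + 5213/(1/204) = 1*(-1/9334) + 5213*204 = -1/9334 + 1063452 = 9926260967/9334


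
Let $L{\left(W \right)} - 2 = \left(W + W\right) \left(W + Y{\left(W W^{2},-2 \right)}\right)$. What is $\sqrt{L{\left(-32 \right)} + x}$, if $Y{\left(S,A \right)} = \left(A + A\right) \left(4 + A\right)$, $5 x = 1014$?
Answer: $\frac{48 \sqrt{30}}{5} \approx 52.581$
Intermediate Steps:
$x = \frac{1014}{5}$ ($x = \frac{1}{5} \cdot 1014 = \frac{1014}{5} \approx 202.8$)
$Y{\left(S,A \right)} = 2 A \left(4 + A\right)$
$L{\left(W \right)} = 2 + 2 W \left(-8 + W\right)$ ($L{\left(W \right)} = 2 + \left(W + W\right) \left(W + 2 \left(-2\right) \left(4 - 2\right)\right) = 2 + 2 W \left(W + 2 \left(-2\right) 2\right) = 2 + 2 W \left(W - 8\right) = 2 + 2 W \left(-8 + W\right)$)
$\sqrt{L{\left(-32 \right)} + x} = \sqrt{\left(2 - -512 + 2 \left(-32\right)^{2}\right) + \frac{1014}{5}} = \sqrt{\left(2 + 512 + 2 \cdot 1024\right) + \frac{1014}{5}} = \sqrt{\left(2 + 512 + 2048\right) + \frac{1014}{5}} = \sqrt{2562 + \frac{1014}{5}} = \sqrt{\frac{13824}{5}} = \frac{48 \sqrt{30}}{5}$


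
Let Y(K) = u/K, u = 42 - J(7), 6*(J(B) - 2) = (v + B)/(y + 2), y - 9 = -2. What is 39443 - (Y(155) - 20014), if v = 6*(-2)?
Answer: 99530585/1674 ≈ 59457.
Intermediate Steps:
y = 7 (y = 9 - 2 = 7)
v = -12
J(B) = 16/9 + B/54 (J(B) = 2 + ((-12 + B)/(7 + 2))/6 = 2 + ((-12 + B)/9)/6 = 2 + ((-12 + B)*(⅑))/6 = 2 + (-4/3 + B/9)/6 = 2 + (-2/9 + B/54) = 16/9 + B/54)
u = 2165/54 (u = 42 - (16/9 + (1/54)*7) = 42 - (16/9 + 7/54) = 42 - 1*103/54 = 42 - 103/54 = 2165/54 ≈ 40.093)
Y(K) = 2165/(54*K)
39443 - (Y(155) - 20014) = 39443 - ((2165/54)/155 - 20014) = 39443 - ((2165/54)*(1/155) - 20014) = 39443 - (433/1674 - 20014) = 39443 - 1*(-33503003/1674) = 39443 + 33503003/1674 = 99530585/1674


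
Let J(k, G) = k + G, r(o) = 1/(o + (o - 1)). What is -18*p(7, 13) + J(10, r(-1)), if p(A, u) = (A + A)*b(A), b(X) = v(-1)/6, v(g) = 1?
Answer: -97/3 ≈ -32.333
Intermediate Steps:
b(X) = ⅙ (b(X) = 1/6 = 1*(⅙) = ⅙)
r(o) = 1/(-1 + 2*o) (r(o) = 1/(o + (-1 + o)) = 1/(-1 + 2*o))
p(A, u) = A/3 (p(A, u) = (A + A)*(⅙) = (2*A)*(⅙) = A/3)
J(k, G) = G + k
-18*p(7, 13) + J(10, r(-1)) = -6*7 + (1/(-1 + 2*(-1)) + 10) = -18*7/3 + (1/(-1 - 2) + 10) = -42 + (1/(-3) + 10) = -42 + (-⅓ + 10) = -42 + 29/3 = -97/3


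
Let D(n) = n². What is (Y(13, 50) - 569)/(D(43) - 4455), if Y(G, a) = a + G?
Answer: 253/1303 ≈ 0.19417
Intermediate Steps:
Y(G, a) = G + a
(Y(13, 50) - 569)/(D(43) - 4455) = ((13 + 50) - 569)/(43² - 4455) = (63 - 569)/(1849 - 4455) = -506/(-2606) = -506*(-1/2606) = 253/1303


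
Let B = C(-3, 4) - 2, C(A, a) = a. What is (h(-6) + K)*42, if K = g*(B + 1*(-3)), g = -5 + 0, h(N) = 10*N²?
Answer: 15330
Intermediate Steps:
g = -5
B = 2 (B = 4 - 2 = 2)
K = 5 (K = -5*(2 + 1*(-3)) = -5*(2 - 3) = -5*(-1) = 5)
(h(-6) + K)*42 = (10*(-6)² + 5)*42 = (10*36 + 5)*42 = (360 + 5)*42 = 365*42 = 15330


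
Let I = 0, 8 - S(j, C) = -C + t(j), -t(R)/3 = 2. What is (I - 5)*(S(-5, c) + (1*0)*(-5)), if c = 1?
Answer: -75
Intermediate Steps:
t(R) = -6 (t(R) = -3*2 = -6)
S(j, C) = 14 + C (S(j, C) = 8 - (-C - 6) = 8 - (-6 - C) = 8 + (6 + C) = 14 + C)
(I - 5)*(S(-5, c) + (1*0)*(-5)) = (0 - 5)*((14 + 1) + (1*0)*(-5)) = -5*(15 + 0*(-5)) = -5*(15 + 0) = -5*15 = -75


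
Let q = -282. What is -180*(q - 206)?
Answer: 87840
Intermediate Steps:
-180*(q - 206) = -180*(-282 - 206) = -180*(-488) = 87840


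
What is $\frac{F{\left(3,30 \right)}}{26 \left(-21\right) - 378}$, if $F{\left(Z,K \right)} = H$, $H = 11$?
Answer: $- \frac{1}{84} \approx -0.011905$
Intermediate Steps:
$F{\left(Z,K \right)} = 11$
$\frac{F{\left(3,30 \right)}}{26 \left(-21\right) - 378} = \frac{11}{26 \left(-21\right) - 378} = \frac{11}{-546 - 378} = \frac{11}{-924} = 11 \left(- \frac{1}{924}\right) = - \frac{1}{84}$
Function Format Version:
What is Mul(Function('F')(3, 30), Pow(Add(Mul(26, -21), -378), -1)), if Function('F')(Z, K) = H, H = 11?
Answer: Rational(-1, 84) ≈ -0.011905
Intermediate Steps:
Function('F')(Z, K) = 11
Mul(Function('F')(3, 30), Pow(Add(Mul(26, -21), -378), -1)) = Mul(11, Pow(Add(Mul(26, -21), -378), -1)) = Mul(11, Pow(Add(-546, -378), -1)) = Mul(11, Pow(-924, -1)) = Mul(11, Rational(-1, 924)) = Rational(-1, 84)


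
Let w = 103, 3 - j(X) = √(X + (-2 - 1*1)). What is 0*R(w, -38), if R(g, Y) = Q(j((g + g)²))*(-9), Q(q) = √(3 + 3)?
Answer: 0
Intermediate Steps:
j(X) = 3 - √(-3 + X) (j(X) = 3 - √(X + (-2 - 1*1)) = 3 - √(X + (-2 - 1)) = 3 - √(X - 3) = 3 - √(-3 + X))
Q(q) = √6
R(g, Y) = -9*√6 (R(g, Y) = √6*(-9) = -9*√6)
0*R(w, -38) = 0*(-9*√6) = 0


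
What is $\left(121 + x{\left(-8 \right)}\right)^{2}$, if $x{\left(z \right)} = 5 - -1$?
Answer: $16129$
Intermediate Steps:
$x{\left(z \right)} = 6$ ($x{\left(z \right)} = 5 + 1 = 6$)
$\left(121 + x{\left(-8 \right)}\right)^{2} = \left(121 + 6\right)^{2} = 127^{2} = 16129$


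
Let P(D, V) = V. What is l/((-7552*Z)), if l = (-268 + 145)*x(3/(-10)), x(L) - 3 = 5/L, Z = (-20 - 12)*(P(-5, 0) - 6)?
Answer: -1681/1449984 ≈ -0.0011593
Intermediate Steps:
Z = 192 (Z = (-20 - 12)*(0 - 6) = -32*(-6) = 192)
x(L) = 3 + 5/L
l = 1681 (l = (-268 + 145)*(3 + 5/((3/(-10)))) = -123*(3 + 5/((3*(-1/10)))) = -123*(3 + 5/(-3/10)) = -123*(3 + 5*(-10/3)) = -123*(3 - 50/3) = -123*(-41/3) = 1681)
l/((-7552*Z)) = 1681/((-7552*192)) = 1681/(-1449984) = 1681*(-1/1449984) = -1681/1449984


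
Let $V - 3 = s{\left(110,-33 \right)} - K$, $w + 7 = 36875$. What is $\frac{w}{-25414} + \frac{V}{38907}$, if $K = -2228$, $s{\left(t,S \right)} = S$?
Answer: $- \frac{5261692}{3773979} \approx -1.3942$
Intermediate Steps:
$w = 36868$ ($w = -7 + 36875 = 36868$)
$V = 2198$ ($V = 3 - -2195 = 3 + \left(-33 + 2228\right) = 3 + 2195 = 2198$)
$\frac{w}{-25414} + \frac{V}{38907} = \frac{36868}{-25414} + \frac{2198}{38907} = 36868 \left(- \frac{1}{25414}\right) + 2198 \cdot \frac{1}{38907} = - \frac{18434}{12707} + \frac{2198}{38907} = - \frac{5261692}{3773979}$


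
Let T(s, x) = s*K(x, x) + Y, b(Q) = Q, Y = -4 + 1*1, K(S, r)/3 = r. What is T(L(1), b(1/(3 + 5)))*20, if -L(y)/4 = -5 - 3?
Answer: 180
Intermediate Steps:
K(S, r) = 3*r
Y = -3 (Y = -4 + 1 = -3)
L(y) = 32 (L(y) = -4*(-5 - 3) = -4*(-8) = 32)
T(s, x) = -3 + 3*s*x (T(s, x) = s*(3*x) - 3 = 3*s*x - 3 = -3 + 3*s*x)
T(L(1), b(1/(3 + 5)))*20 = (-3 + 3*32/(3 + 5))*20 = (-3 + 3*32/8)*20 = (-3 + 3*32*(1/8))*20 = (-3 + 12)*20 = 9*20 = 180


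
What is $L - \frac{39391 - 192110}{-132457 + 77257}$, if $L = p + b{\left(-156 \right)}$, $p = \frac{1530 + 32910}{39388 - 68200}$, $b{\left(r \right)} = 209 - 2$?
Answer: $\frac{3844240583}{18933600} \approx 203.04$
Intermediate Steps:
$b{\left(r \right)} = 207$
$p = - \frac{410}{343}$ ($p = \frac{34440}{-28812} = 34440 \left(- \frac{1}{28812}\right) = - \frac{410}{343} \approx -1.1953$)
$L = \frac{70591}{343}$ ($L = - \frac{410}{343} + 207 = \frac{70591}{343} \approx 205.8$)
$L - \frac{39391 - 192110}{-132457 + 77257} = \frac{70591}{343} - \frac{39391 - 192110}{-132457 + 77257} = \frac{70591}{343} - - \frac{152719}{-55200} = \frac{70591}{343} - \left(-152719\right) \left(- \frac{1}{55200}\right) = \frac{70591}{343} - \frac{152719}{55200} = \frac{3844240583}{18933600}$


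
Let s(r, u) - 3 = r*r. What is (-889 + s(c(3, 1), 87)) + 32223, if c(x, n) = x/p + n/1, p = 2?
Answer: 125373/4 ≈ 31343.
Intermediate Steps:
c(x, n) = n + x/2 (c(x, n) = x/2 + n/1 = x*(½) + n*1 = x/2 + n = n + x/2)
s(r, u) = 3 + r² (s(r, u) = 3 + r*r = 3 + r²)
(-889 + s(c(3, 1), 87)) + 32223 = (-889 + (3 + (1 + (½)*3)²)) + 32223 = (-889 + (3 + (1 + 3/2)²)) + 32223 = (-889 + (3 + (5/2)²)) + 32223 = (-889 + (3 + 25/4)) + 32223 = (-889 + 37/4) + 32223 = -3519/4 + 32223 = 125373/4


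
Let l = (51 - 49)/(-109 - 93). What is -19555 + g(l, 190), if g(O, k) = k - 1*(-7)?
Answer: -19358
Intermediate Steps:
l = -1/101 (l = 2/(-202) = 2*(-1/202) = -1/101 ≈ -0.0099010)
g(O, k) = 7 + k (g(O, k) = k + 7 = 7 + k)
-19555 + g(l, 190) = -19555 + (7 + 190) = -19555 + 197 = -19358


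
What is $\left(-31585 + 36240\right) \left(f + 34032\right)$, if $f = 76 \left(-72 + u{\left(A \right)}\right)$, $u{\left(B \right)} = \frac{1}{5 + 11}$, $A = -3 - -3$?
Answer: $\frac{531875645}{4} \approx 1.3297 \cdot 10^{8}$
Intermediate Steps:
$A = 0$ ($A = -3 + 3 = 0$)
$u{\left(B \right)} = \frac{1}{16}$
$f = - \frac{21869}{4}$ ($f = 76 \left(-72 + \frac{1}{16}\right) = 76 \left(- \frac{1151}{16}\right) = - \frac{21869}{4} \approx -5467.3$)
$\left(-31585 + 36240\right) \left(f + 34032\right) = \left(-31585 + 36240\right) \left(- \frac{21869}{4} + 34032\right) = 4655 \cdot \frac{114259}{4} = \frac{531875645}{4}$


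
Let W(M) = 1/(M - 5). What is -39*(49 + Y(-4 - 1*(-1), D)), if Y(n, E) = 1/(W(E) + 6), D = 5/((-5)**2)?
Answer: -266565/139 ≈ -1917.7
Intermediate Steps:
W(M) = 1/(-5 + M)
D = 1/5 (D = 5/25 = 5*(1/25) = 1/5 ≈ 0.20000)
Y(n, E) = 1/(6 + 1/(-5 + E)) (Y(n, E) = 1/(1/(-5 + E) + 6) = 1/(6 + 1/(-5 + E)))
-39*(49 + Y(-4 - 1*(-1), D)) = -39*(49 + (-5 + 1/5)/(-29 + 6*(1/5))) = -39*(49 - 24/5/(-29 + 6/5)) = -39*(49 - 24/5/(-139/5)) = -39*(49 - 5/139*(-24/5)) = -39*(49 + 24/139) = -39*6835/139 = -266565/139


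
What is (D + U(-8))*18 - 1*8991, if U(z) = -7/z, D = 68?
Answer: -31005/4 ≈ -7751.3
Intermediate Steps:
(D + U(-8))*18 - 1*8991 = (68 - 7/(-8))*18 - 1*8991 = (68 - 7*(-⅛))*18 - 8991 = (68 + 7/8)*18 - 8991 = (551/8)*18 - 8991 = 4959/4 - 8991 = -31005/4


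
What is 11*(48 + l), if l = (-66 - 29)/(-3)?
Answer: 2629/3 ≈ 876.33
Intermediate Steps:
l = 95/3 (l = -95*(-⅓) = 95/3 ≈ 31.667)
11*(48 + l) = 11*(48 + 95/3) = 11*(239/3) = 2629/3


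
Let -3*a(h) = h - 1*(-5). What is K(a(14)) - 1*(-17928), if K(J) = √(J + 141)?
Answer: 17928 + 2*√303/3 ≈ 17940.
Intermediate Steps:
a(h) = -5/3 - h/3 (a(h) = -(h - 1*(-5))/3 = -(h + 5)/3 = -(5 + h)/3 = -5/3 - h/3)
K(J) = √(141 + J)
K(a(14)) - 1*(-17928) = √(141 + (-5/3 - ⅓*14)) - 1*(-17928) = √(141 + (-5/3 - 14/3)) + 17928 = √(141 - 19/3) + 17928 = √(404/3) + 17928 = 2*√303/3 + 17928 = 17928 + 2*√303/3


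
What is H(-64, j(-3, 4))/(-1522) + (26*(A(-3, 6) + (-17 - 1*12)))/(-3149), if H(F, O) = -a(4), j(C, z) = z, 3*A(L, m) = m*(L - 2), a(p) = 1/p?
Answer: 6176381/19171112 ≈ 0.32217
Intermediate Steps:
a(p) = 1/p
A(L, m) = m*(-2 + L)/3 (A(L, m) = (m*(L - 2))/3 = (m*(-2 + L))/3 = m*(-2 + L)/3)
H(F, O) = -1/4
H(-64, j(-3, 4))/(-1522) + (26*(A(-3, 6) + (-17 - 1*12)))/(-3149) = -1/4/(-1522) + (26*((1/3)*6*(-2 - 3) + (-17 - 1*12)))/(-3149) = -1/4*(-1/1522) + (26*((1/3)*6*(-5) + (-17 - 12)))*(-1/3149) = 1/6088 + (26*(-10 - 29))*(-1/3149) = 1/6088 + (26*(-39))*(-1/3149) = 1/6088 - 1014*(-1/3149) = 1/6088 + 1014/3149 = 6176381/19171112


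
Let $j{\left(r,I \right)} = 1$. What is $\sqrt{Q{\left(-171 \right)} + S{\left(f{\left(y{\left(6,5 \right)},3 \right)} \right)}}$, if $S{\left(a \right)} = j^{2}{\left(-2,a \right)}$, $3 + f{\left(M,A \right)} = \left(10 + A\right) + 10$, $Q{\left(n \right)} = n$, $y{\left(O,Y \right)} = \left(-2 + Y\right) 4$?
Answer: $i \sqrt{170} \approx 13.038 i$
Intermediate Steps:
$y{\left(O,Y \right)} = -8 + 4 Y$
$f{\left(M,A \right)} = 17 + A$ ($f{\left(M,A \right)} = -3 + \left(\left(10 + A\right) + 10\right) = -3 + \left(20 + A\right) = 17 + A$)
$S{\left(a \right)} = 1$ ($S{\left(a \right)} = 1^{2} = 1$)
$\sqrt{Q{\left(-171 \right)} + S{\left(f{\left(y{\left(6,5 \right)},3 \right)} \right)}} = \sqrt{-171 + 1} = \sqrt{-170} = i \sqrt{170}$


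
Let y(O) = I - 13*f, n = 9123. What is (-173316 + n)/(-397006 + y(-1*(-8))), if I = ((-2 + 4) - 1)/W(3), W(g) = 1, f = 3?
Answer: 54731/132348 ≈ 0.41354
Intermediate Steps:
I = 1 (I = ((-2 + 4) - 1)/1 = (2 - 1)*1 = 1*1 = 1)
y(O) = -38 (y(O) = 1 - 13*3 = 1 - 39 = -38)
(-173316 + n)/(-397006 + y(-1*(-8))) = (-173316 + 9123)/(-397006 - 38) = -164193/(-397044) = -164193*(-1/397044) = 54731/132348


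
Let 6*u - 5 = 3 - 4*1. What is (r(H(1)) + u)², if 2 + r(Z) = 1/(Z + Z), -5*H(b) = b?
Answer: 529/36 ≈ 14.694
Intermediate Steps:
H(b) = -b/5
u = ⅔ (u = ⅚ + (3 - 4*1)/6 = ⅚ + (3 - 4)/6 = ⅚ + (⅙)*(-1) = ⅚ - ⅙ = ⅔ ≈ 0.66667)
r(Z) = -2 + 1/(2*Z) (r(Z) = -2 + 1/(Z + Z) = -2 + 1/(2*Z))
(r(H(1)) + u)² = ((-2 + 1/(2*((-⅕*1)))) + ⅔)² = ((-2 + 1/(2*(-⅕))) + ⅔)² = ((-2 + (½)*(-5)) + ⅔)² = ((-2 - 5/2) + ⅔)² = (-9/2 + ⅔)² = (-23/6)² = 529/36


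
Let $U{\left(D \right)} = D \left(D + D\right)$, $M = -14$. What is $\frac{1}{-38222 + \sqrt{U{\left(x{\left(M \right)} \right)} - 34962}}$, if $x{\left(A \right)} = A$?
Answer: $- \frac{19111}{730477927} - \frac{i \sqrt{34570}}{1460955854} \approx -2.6162 \cdot 10^{-5} - 1.2727 \cdot 10^{-7} i$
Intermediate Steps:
$U{\left(D \right)} = 2 D^{2}$ ($U{\left(D \right)} = D 2 D = 2 D^{2}$)
$\frac{1}{-38222 + \sqrt{U{\left(x{\left(M \right)} \right)} - 34962}} = \frac{1}{-38222 + \sqrt{2 \left(-14\right)^{2} - 34962}} = \frac{1}{-38222 + \sqrt{2 \cdot 196 - 34962}} = \frac{1}{-38222 + \sqrt{392 - 34962}} = \frac{1}{-38222 + \sqrt{-34570}} = \frac{1}{-38222 + i \sqrt{34570}}$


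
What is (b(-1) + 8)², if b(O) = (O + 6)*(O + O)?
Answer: 4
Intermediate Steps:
b(O) = 2*O*(6 + O) (b(O) = (6 + O)*(2*O) = 2*O*(6 + O))
(b(-1) + 8)² = (2*(-1)*(6 - 1) + 8)² = (2*(-1)*5 + 8)² = (-10 + 8)² = (-2)² = 4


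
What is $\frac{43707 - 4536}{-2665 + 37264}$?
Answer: $\frac{13057}{11533} \approx 1.1321$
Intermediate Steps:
$\frac{43707 - 4536}{-2665 + 37264} = \frac{39171}{34599} = 39171 \cdot \frac{1}{34599} = \frac{13057}{11533}$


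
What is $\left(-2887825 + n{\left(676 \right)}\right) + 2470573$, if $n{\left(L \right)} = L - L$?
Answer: $-417252$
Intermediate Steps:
$n{\left(L \right)} = 0$
$\left(-2887825 + n{\left(676 \right)}\right) + 2470573 = \left(-2887825 + 0\right) + 2470573 = -2887825 + 2470573 = -417252$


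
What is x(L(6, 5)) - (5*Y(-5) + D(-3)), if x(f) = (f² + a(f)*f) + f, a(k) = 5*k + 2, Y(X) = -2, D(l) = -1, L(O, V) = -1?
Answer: 14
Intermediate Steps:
a(k) = 2 + 5*k
x(f) = f + f² + f*(2 + 5*f) (x(f) = (f² + (2 + 5*f)*f) + f = (f² + f*(2 + 5*f)) + f = f + f² + f*(2 + 5*f))
x(L(6, 5)) - (5*Y(-5) + D(-3)) = 3*(-1)*(1 + 2*(-1)) - (5*(-2) - 1) = 3*(-1)*(1 - 2) - (-10 - 1) = 3*(-1)*(-1) - 1*(-11) = 3 + 11 = 14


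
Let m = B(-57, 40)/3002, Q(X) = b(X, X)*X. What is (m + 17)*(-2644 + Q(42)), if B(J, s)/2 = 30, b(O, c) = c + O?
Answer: 22583548/1501 ≈ 15046.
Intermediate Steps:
b(O, c) = O + c
B(J, s) = 60 (B(J, s) = 2*30 = 60)
Q(X) = 2*X² (Q(X) = (X + X)*X = (2*X)*X = 2*X²)
m = 30/1501 (m = 60/3002 = 60*(1/3002) = 30/1501 ≈ 0.019987)
(m + 17)*(-2644 + Q(42)) = (30/1501 + 17)*(-2644 + 2*42²) = 25547*(-2644 + 2*1764)/1501 = 25547*(-2644 + 3528)/1501 = (25547/1501)*884 = 22583548/1501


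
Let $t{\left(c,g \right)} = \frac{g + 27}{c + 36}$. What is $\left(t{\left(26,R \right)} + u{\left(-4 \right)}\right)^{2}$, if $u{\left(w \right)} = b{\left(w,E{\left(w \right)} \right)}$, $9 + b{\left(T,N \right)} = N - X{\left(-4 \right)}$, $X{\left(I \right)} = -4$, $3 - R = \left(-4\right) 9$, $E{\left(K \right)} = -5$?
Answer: $\frac{76729}{961} \approx 79.843$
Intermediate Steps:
$R = 39$ ($R = 3 - \left(-4\right) 9 = 3 - -36 = 3 + 36 = 39$)
$t{\left(c,g \right)} = \frac{27 + g}{36 + c}$
$b{\left(T,N \right)} = -5 + N$ ($b{\left(T,N \right)} = -9 + \left(N + \left(0 - -4\right)\right) = -9 + \left(N + \left(0 + 4\right)\right) = -9 + \left(N + 4\right) = -9 + \left(4 + N\right) = -5 + N$)
$u{\left(w \right)} = -10$ ($u{\left(w \right)} = -5 - 5 = -10$)
$\left(t{\left(26,R \right)} + u{\left(-4 \right)}\right)^{2} = \left(\frac{27 + 39}{36 + 26} - 10\right)^{2} = \left(\frac{1}{62} \cdot 66 - 10\right)^{2} = \left(\frac{33}{31} - 10\right)^{2} = \left(- \frac{277}{31}\right)^{2} = \frac{76729}{961}$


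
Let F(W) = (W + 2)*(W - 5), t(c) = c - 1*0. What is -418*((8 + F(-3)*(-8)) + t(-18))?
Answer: 30932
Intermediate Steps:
t(c) = c (t(c) = c + 0 = c)
F(W) = (-5 + W)*(2 + W) (F(W) = (2 + W)*(-5 + W) = (-5 + W)*(2 + W))
-418*((8 + F(-3)*(-8)) + t(-18)) = -418*((8 + (-10 + (-3)² - 3*(-3))*(-8)) - 18) = -418*((8 + (-10 + 9 + 9)*(-8)) - 18) = -418*((8 + 8*(-8)) - 18) = -418*((8 - 64) - 18) = -418*(-56 - 18) = -418*(-74) = 30932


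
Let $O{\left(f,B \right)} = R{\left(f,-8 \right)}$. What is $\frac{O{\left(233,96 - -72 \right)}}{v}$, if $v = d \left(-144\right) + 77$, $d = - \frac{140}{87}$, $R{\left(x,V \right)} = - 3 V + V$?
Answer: $\frac{464}{8953} \approx 0.051826$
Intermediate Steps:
$R{\left(x,V \right)} = - 2 V$
$d = - \frac{140}{87}$ ($d = \left(-140\right) \frac{1}{87} = - \frac{140}{87} \approx -1.6092$)
$O{\left(f,B \right)} = 16$ ($O{\left(f,B \right)} = \left(-2\right) \left(-8\right) = 16$)
$v = \frac{8953}{29}$ ($v = \left(- \frac{140}{87}\right) \left(-144\right) + 77 = \frac{6720}{29} + 77 = \frac{8953}{29} \approx 308.72$)
$\frac{O{\left(233,96 - -72 \right)}}{v} = \frac{16}{\frac{8953}{29}} = 16 \cdot \frac{29}{8953} = \frac{464}{8953}$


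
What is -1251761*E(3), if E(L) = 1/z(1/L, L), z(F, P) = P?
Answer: -1251761/3 ≈ -4.1725e+5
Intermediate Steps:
E(L) = 1/L
-1251761*E(3) = -1251761/3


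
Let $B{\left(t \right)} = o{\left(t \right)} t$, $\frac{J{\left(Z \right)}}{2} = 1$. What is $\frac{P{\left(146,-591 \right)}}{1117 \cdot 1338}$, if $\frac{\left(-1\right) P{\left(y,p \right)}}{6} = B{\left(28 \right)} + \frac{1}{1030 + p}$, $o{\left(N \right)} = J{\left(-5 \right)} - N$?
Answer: $\frac{319591}{109350949} \approx 0.0029226$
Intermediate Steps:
$J{\left(Z \right)} = 2$ ($J{\left(Z \right)} = 2 \cdot 1 = 2$)
$o{\left(N \right)} = 2 - N$
$B{\left(t \right)} = t \left(2 - t\right)$ ($B{\left(t \right)} = \left(2 - t\right) t = t \left(2 - t\right)$)
$P{\left(y,p \right)} = 4368 - \frac{6}{1030 + p}$ ($P{\left(y,p \right)} = - 6 \left(28 \left(2 - 28\right) + \frac{1}{1030 + p}\right) = - 6 \left(28 \left(-26\right) + \frac{1}{1030 + p}\right) = - 6 \left(-728 + \frac{1}{1030 + p}\right) = 4368 - \frac{6}{1030 + p}$)
$\frac{P{\left(146,-591 \right)}}{1117 \cdot 1338} = \frac{6 \frac{1}{1030 - 591} \left(749839 + 728 \left(-591\right)\right)}{1117 \cdot 1338} = \frac{6 \cdot \frac{1}{439} \left(749839 - 430248\right)}{1494546} = 6 \cdot \frac{1}{439} \cdot 319591 \cdot \frac{1}{1494546} = \frac{1917546}{439} \cdot \frac{1}{1494546} = \frac{319591}{109350949}$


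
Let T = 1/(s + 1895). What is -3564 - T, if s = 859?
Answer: -9815257/2754 ≈ -3564.0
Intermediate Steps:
T = 1/2754 (T = 1/(859 + 1895) = 1/2754 ≈ 0.00036311)
-3564 - T = -3564 - 1*1/2754 = -3564 - 1/2754 = -9815257/2754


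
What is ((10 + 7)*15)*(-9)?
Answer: -2295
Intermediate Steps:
((10 + 7)*15)*(-9) = (17*15)*(-9) = 255*(-9) = -2295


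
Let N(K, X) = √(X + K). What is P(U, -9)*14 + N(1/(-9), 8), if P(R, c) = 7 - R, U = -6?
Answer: 182 + √71/3 ≈ 184.81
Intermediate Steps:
N(K, X) = √(K + X)
P(U, -9)*14 + N(1/(-9), 8) = (7 - 1*(-6))*14 + √(1/(-9) + 8) = (7 + 6)*14 + √(-⅑ + 8) = 13*14 + √(71/9) = 182 + √71/3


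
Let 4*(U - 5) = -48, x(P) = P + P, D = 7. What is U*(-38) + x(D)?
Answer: 280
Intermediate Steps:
x(P) = 2*P
U = -7 (U = 5 + (¼)*(-48) = 5 - 12 = -7)
U*(-38) + x(D) = -7*(-38) + 2*7 = 266 + 14 = 280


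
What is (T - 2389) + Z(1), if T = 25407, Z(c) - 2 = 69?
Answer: 23089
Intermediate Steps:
Z(c) = 71 (Z(c) = 2 + 69 = 71)
(T - 2389) + Z(1) = (25407 - 2389) + 71 = 23018 + 71 = 23089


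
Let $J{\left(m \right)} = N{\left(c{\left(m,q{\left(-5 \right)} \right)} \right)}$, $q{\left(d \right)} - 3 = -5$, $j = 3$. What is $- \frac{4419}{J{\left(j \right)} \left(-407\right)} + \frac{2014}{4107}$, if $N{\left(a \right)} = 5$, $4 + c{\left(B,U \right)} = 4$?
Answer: $\frac{601279}{225885} \approx 2.6619$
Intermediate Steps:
$q{\left(d \right)} = -2$ ($q{\left(d \right)} = 3 - 5 = -2$)
$c{\left(B,U \right)} = 0$ ($c{\left(B,U \right)} = -4 + 4 = 0$)
$J{\left(m \right)} = 5$
$- \frac{4419}{J{\left(j \right)} \left(-407\right)} + \frac{2014}{4107} = - \frac{4419}{5 \left(-407\right)} + \frac{2014}{4107} = - \frac{4419}{-2035} + 2014 \cdot \frac{1}{4107} = \left(-4419\right) \left(- \frac{1}{2035}\right) + \frac{2014}{4107} = \frac{4419}{2035} + \frac{2014}{4107} = \frac{601279}{225885}$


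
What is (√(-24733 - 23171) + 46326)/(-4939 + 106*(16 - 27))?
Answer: -15442/2035 - 4*I*√2994/6105 ≈ -7.5882 - 0.035851*I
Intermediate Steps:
(√(-24733 - 23171) + 46326)/(-4939 + 106*(16 - 27)) = (√(-47904) + 46326)/(-4939 + 106*(-11)) = (4*I*√2994 + 46326)/(-4939 - 1166) = (46326 + 4*I*√2994)/(-6105) = (46326 + 4*I*√2994)*(-1/6105) = -15442/2035 - 4*I*√2994/6105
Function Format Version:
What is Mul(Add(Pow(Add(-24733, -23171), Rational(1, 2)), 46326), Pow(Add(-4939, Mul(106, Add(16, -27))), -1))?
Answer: Add(Rational(-15442, 2035), Mul(Rational(-4, 6105), I, Pow(2994, Rational(1, 2)))) ≈ Add(-7.5882, Mul(-0.035851, I))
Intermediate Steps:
Mul(Add(Pow(Add(-24733, -23171), Rational(1, 2)), 46326), Pow(Add(-4939, Mul(106, Add(16, -27))), -1)) = Mul(Add(Pow(-47904, Rational(1, 2)), 46326), Pow(Add(-4939, Mul(106, -11)), -1)) = Mul(Add(Mul(4, I, Pow(2994, Rational(1, 2))), 46326), Pow(Add(-4939, -1166), -1)) = Mul(Add(46326, Mul(4, I, Pow(2994, Rational(1, 2)))), Pow(-6105, -1)) = Mul(Add(46326, Mul(4, I, Pow(2994, Rational(1, 2)))), Rational(-1, 6105)) = Add(Rational(-15442, 2035), Mul(Rational(-4, 6105), I, Pow(2994, Rational(1, 2))))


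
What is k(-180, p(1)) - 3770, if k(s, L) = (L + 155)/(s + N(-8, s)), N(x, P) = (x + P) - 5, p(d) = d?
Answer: -1406366/373 ≈ -3770.4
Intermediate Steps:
N(x, P) = -5 + P + x (N(x, P) = (P + x) - 5 = -5 + P + x)
k(s, L) = (155 + L)/(-13 + 2*s) (k(s, L) = (L + 155)/(s + (-5 + s - 8)) = (155 + L)/(s + (-13 + s)) = (155 + L)/(-13 + 2*s))
k(-180, p(1)) - 3770 = (155 + 1)/(-13 + 2*(-180)) - 3770 = 156/(-13 - 360) - 3770 = 156/(-373) - 3770 = -1/373*156 - 3770 = -156/373 - 3770 = -1406366/373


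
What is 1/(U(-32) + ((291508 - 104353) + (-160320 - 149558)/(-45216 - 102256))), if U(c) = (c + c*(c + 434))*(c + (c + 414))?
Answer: -73736/319014593581 ≈ -2.3114e-7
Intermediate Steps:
U(c) = (414 + 2*c)*(c + c*(434 + c)) (U(c) = (c + c*(434 + c))*(c + (414 + c)) = (c + c*(434 + c))*(414 + 2*c) = (414 + 2*c)*(c + c*(434 + c)))
1/(U(-32) + ((291508 - 104353) + (-160320 - 149558)/(-45216 - 102256))) = 1/(2*(-32)*(90045 + (-32)**2 + 642*(-32)) + ((291508 - 104353) + (-160320 - 149558)/(-45216 - 102256))) = 1/(2*(-32)*(90045 + 1024 - 20544) + (187155 - 309878/(-147472))) = 1/(2*(-32)*70525 + (187155 - 309878*(-1/147472))) = 1/(-4513600 + (187155 + 154939/73736)) = 1/(-4513600 + 13800216019/73736) = 1/(-319014593581/73736) = -73736/319014593581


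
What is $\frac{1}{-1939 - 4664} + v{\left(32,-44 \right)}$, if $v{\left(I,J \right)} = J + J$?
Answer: $- \frac{581065}{6603} \approx -88.0$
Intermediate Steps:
$v{\left(I,J \right)} = 2 J$
$\frac{1}{-1939 - 4664} + v{\left(32,-44 \right)} = \frac{1}{-1939 - 4664} + 2 \left(-44\right) = \frac{1}{-6603} - 88 = - \frac{1}{6603} - 88 = - \frac{581065}{6603}$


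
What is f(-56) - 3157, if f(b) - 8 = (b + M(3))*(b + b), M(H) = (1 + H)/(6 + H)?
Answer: 27659/9 ≈ 3073.2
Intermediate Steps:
M(H) = (1 + H)/(6 + H)
f(b) = 8 + 2*b*(4/9 + b) (f(b) = 8 + (b + (1 + 3)/(6 + 3))*(b + b) = 8 + (b + 4/9)*(2*b) = 8 + (4/9 + b)*(2*b) = 8 + 2*b*(4/9 + b))
f(-56) - 3157 = (8 + 2*(-56)**2 + (8/9)*(-56)) - 3157 = (8 + 2*3136 - 448/9) - 3157 = (8 + 6272 - 448/9) - 3157 = 56072/9 - 3157 = 27659/9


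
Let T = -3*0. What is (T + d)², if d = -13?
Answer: 169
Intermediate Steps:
T = 0
(T + d)² = (0 - 13)² = (-13)² = 169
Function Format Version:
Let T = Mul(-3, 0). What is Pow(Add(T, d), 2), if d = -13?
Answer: 169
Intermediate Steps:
T = 0
Pow(Add(T, d), 2) = Pow(Add(0, -13), 2) = Pow(-13, 2) = 169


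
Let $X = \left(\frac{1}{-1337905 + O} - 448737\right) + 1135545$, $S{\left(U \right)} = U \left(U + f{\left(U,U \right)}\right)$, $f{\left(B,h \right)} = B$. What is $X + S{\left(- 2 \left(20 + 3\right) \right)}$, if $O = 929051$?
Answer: $\frac{282534468159}{408854} \approx 6.9104 \cdot 10^{5}$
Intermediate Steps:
$S{\left(U \right)} = 2 U^{2}$ ($S{\left(U \right)} = U \left(U + U\right) = U 2 U = 2 U^{2}$)
$X = \frac{280804198031}{408854}$ ($X = \left(\frac{1}{-1337905 + 929051} - 448737\right) + 1135545 = \left(\frac{1}{-408854} - 448737\right) + 1135545 = \left(- \frac{1}{408854} - 448737\right) + 1135545 = - \frac{183467917399}{408854} + 1135545 = \frac{280804198031}{408854} \approx 6.8681 \cdot 10^{5}$)
$X + S{\left(- 2 \left(20 + 3\right) \right)} = \frac{280804198031}{408854} + 2 \left(- 2 \left(20 + 3\right)\right)^{2} = \frac{280804198031}{408854} + 2 \left(\left(-2\right) 23\right)^{2} = \frac{280804198031}{408854} + 2 \left(-46\right)^{2} = \frac{280804198031}{408854} + 2 \cdot 2116 = \frac{280804198031}{408854} + 4232 = \frac{282534468159}{408854}$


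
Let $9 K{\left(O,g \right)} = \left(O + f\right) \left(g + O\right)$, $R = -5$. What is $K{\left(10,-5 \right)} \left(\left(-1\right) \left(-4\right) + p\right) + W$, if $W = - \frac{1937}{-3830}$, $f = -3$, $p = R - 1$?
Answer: $- \frac{250667}{34470} \approx -7.272$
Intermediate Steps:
$p = -6$ ($p = -5 - 1 = -6$)
$K{\left(O,g \right)} = \frac{\left(-3 + O\right) \left(O + g\right)}{9}$ ($K{\left(O,g \right)} = \frac{\left(O - 3\right) \left(g + O\right)}{9} = \frac{\left(-3 + O\right) \left(O + g\right)}{9}$)
$W = \frac{1937}{3830}$ ($W = \left(-1937\right) \left(- \frac{1}{3830}\right) = \frac{1937}{3830} \approx 0.50574$)
$K{\left(10,-5 \right)} \left(\left(-1\right) \left(-4\right) + p\right) + W = \left(\left(- \frac{1}{3}\right) 10 - - \frac{5}{3} + \frac{10^{2}}{9} + \frac{1}{9} \cdot 10 \left(-5\right)\right) \left(\left(-1\right) \left(-4\right) - 6\right) + \frac{1937}{3830} = \left(- \frac{10}{3} + \frac{5}{3} + \frac{1}{9} \cdot 100 - \frac{50}{9}\right) \left(4 - 6\right) + \frac{1937}{3830} = \left(- \frac{10}{3} + \frac{5}{3} + \frac{100}{9} - \frac{50}{9}\right) \left(-2\right) + \frac{1937}{3830} = \frac{35}{9} \left(-2\right) + \frac{1937}{3830} = - \frac{70}{9} + \frac{1937}{3830} = - \frac{250667}{34470}$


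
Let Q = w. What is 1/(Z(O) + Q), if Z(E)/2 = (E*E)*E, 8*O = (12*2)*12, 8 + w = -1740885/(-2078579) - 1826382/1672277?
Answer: 3475959854383/324320073216025399 ≈ 1.0718e-5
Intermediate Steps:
w = -28692716161097/3475959854383 (w = -8 + (-1740885/(-2078579) - 1826382/1672277) = -8 + (-1740885*(-1/2078579) - 1826382*1/1672277) = -8 + (1740885/2078579 - 1826382/1672277) = -8 - 885037326033/3475959854383 = -28692716161097/3475959854383 ≈ -8.2546)
Q = -28692716161097/3475959854383 ≈ -8.2546
O = 36 (O = ((12*2)*12)/8 = (24*12)/8 = (⅛)*288 = 36)
Z(E) = 2*E³ (Z(E) = 2*((E*E)*E) = 2*(E²*E) = 2*E³)
1/(Z(O) + Q) = 1/(2*36³ - 28692716161097/3475959854383) = 1/(2*46656 - 28692716161097/3475959854383) = 1/(93312 - 28692716161097/3475959854383) = 1/(324320073216025399/3475959854383) = 3475959854383/324320073216025399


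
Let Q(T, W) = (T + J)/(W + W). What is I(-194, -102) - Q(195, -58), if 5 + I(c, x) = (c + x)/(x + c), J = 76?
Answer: -193/116 ≈ -1.6638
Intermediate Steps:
Q(T, W) = (76 + T)/(2*W) (Q(T, W) = (T + 76)/(W + W) = (76 + T)/((2*W)) = (76 + T)*(1/(2*W)) = (76 + T)/(2*W))
I(c, x) = -4 (I(c, x) = -5 + (c + x)/(x + c) = -5 + (c + x)/(c + x) = -5 + 1 = -4)
I(-194, -102) - Q(195, -58) = -4 - (76 + 195)/(2*(-58)) = -4 - (-1)*271/(2*58) = -4 - 1*(-271/116) = -4 + 271/116 = -193/116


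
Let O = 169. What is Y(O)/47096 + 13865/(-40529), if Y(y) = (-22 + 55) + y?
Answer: -322399591/954376892 ≈ -0.33781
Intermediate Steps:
Y(y) = 33 + y
Y(O)/47096 + 13865/(-40529) = (33 + 169)/47096 + 13865/(-40529) = 202*(1/47096) + 13865*(-1/40529) = 101/23548 - 13865/40529 = -322399591/954376892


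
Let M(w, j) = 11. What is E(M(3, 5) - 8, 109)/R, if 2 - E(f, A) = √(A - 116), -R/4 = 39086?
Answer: -1/78172 + I*√7/156344 ≈ -1.2792e-5 + 1.6923e-5*I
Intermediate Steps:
R = -156344 (R = -4*39086 = -156344)
E(f, A) = 2 - √(-116 + A) (E(f, A) = 2 - √(A - 116) = 2 - √(-116 + A))
E(M(3, 5) - 8, 109)/R = (2 - √(-116 + 109))/(-156344) = (2 - √(-7))*(-1/156344) = (2 - I*√7)*(-1/156344) = -1/78172 + I*√7/156344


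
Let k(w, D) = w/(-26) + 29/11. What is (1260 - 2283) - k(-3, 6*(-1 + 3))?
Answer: -293365/286 ≈ -1025.8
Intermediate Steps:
k(w, D) = 29/11 - w/26 (k(w, D) = w*(-1/26) + 29*(1/11) = -w/26 + 29/11 = 29/11 - w/26)
(1260 - 2283) - k(-3, 6*(-1 + 3)) = (1260 - 2283) - (29/11 - 1/26*(-3)) = -1023 - (29/11 + 3/26) = -1023 - 1*787/286 = -1023 - 787/286 = -293365/286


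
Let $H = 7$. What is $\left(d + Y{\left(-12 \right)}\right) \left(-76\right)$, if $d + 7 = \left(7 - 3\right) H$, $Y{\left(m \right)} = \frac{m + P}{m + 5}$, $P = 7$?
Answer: $- \frac{11552}{7} \approx -1650.3$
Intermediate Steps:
$Y{\left(m \right)} = \frac{7 + m}{5 + m}$ ($Y{\left(m \right)} = \frac{m + 7}{m + 5} = \frac{7 + m}{5 + m}$)
$d = 21$ ($d = -7 + \left(7 - 3\right) 7 = -7 + 4 \cdot 7 = -7 + 28 = 21$)
$\left(d + Y{\left(-12 \right)}\right) \left(-76\right) = \left(21 + \frac{7 - 12}{5 - 12}\right) \left(-76\right) = \left(21 + \frac{1}{-7} \left(-5\right)\right) \left(-76\right) = \left(21 - - \frac{5}{7}\right) \left(-76\right) = \left(21 + \frac{5}{7}\right) \left(-76\right) = \frac{152}{7} \left(-76\right) = - \frac{11552}{7}$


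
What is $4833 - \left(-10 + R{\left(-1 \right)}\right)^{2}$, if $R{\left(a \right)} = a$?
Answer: $4712$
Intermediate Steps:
$4833 - \left(-10 + R{\left(-1 \right)}\right)^{2} = 4833 - \left(-10 - 1\right)^{2} = 4833 - \left(-11\right)^{2} = 4833 - 121 = 4712$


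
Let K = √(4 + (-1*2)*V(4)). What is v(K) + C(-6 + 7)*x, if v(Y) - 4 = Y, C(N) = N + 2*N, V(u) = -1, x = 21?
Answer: 67 + √6 ≈ 69.449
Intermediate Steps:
C(N) = 3*N
K = √6 (K = √(4 - 1*2*(-1)) = √(4 - 2*(-1)) = √(4 + 2) = √6 ≈ 2.4495)
v(Y) = 4 + Y
v(K) + C(-6 + 7)*x = (4 + √6) + (3*(-6 + 7))*21 = (4 + √6) + (3*1)*21 = (4 + √6) + 3*21 = (4 + √6) + 63 = 67 + √6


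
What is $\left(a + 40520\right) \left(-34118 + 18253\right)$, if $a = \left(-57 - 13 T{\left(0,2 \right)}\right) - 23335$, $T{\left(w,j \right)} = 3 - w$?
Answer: $-271116985$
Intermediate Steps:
$a = -23431$ ($a = \left(-57 - 13 \left(3 - 0\right)\right) - 23335 = \left(-57 - 13 \left(3 + 0\right)\right) - 23335 = \left(-57 - 39\right) - 23335 = -96 - 23335 = -23431$)
$\left(a + 40520\right) \left(-34118 + 18253\right) = \left(-23431 + 40520\right) \left(-34118 + 18253\right) = 17089 \left(-15865\right) = -271116985$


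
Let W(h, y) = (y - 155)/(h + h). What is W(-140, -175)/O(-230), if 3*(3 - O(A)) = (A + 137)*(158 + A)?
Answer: -11/20804 ≈ -0.00052874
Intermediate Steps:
W(h, y) = (-155 + y)/(2*h) (W(h, y) = (-155 + y)/((2*h)) = (-155 + y)*(1/(2*h)) = (-155 + y)/(2*h))
O(A) = 3 - (137 + A)*(158 + A)/3 (O(A) = 3 - (A + 137)*(158 + A)/3 = 3 - (137 + A)*(158 + A)/3)
W(-140, -175)/O(-230) = ((1/2)*(-155 - 175)/(-140))/(-21637/3 - 295/3*(-230) - 1/3*(-230)**2) = ((1/2)*(-1/140)*(-330))/(-21637/3 + 67850/3 - 1/3*52900) = 33/(28*(-21637/3 + 67850/3 - 52900/3)) = (33/28)/(-2229) = (33/28)*(-1/2229) = -11/20804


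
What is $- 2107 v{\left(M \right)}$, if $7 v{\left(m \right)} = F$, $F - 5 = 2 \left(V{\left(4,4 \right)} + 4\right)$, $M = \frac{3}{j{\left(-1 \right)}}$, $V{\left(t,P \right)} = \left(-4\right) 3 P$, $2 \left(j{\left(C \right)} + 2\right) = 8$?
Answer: $24983$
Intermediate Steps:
$j{\left(C \right)} = 2$ ($j{\left(C \right)} = -2 + \frac{1}{2} \cdot 8 = -2 + 4 = 2$)
$V{\left(t,P \right)} = - 12 P$
$M = \frac{3}{2} \approx 1.5$
$F = -83$ ($F = 5 + 2 \left(\left(-12\right) 4 + 4\right) = 5 + 2 \left(-48 + 4\right) = 5 + 2 \left(-44\right) = 5 - 88 = -83$)
$v{\left(m \right)} = - \frac{83}{7}$ ($v{\left(m \right)} = \frac{1}{7} \left(-83\right) = - \frac{83}{7}$)
$- 2107 v{\left(M \right)} = \left(-2107\right) \left(- \frac{83}{7}\right) = 24983$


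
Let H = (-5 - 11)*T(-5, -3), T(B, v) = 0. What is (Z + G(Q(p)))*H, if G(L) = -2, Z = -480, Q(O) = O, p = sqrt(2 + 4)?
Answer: 0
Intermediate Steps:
p = sqrt(6) ≈ 2.4495
H = 0 (H = (-5 - 11)*0 = -16*0 = 0)
(Z + G(Q(p)))*H = (-480 - 2)*0 = -482*0 = 0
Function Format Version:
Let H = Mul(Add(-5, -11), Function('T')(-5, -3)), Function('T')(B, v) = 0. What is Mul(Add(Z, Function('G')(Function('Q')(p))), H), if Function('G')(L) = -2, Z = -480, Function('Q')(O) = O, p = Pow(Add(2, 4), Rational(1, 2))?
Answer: 0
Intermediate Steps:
p = Pow(6, Rational(1, 2)) ≈ 2.4495
H = 0 (H = Mul(Add(-5, -11), 0) = Mul(-16, 0) = 0)
Mul(Add(Z, Function('G')(Function('Q')(p))), H) = Mul(Add(-480, -2), 0) = Mul(-482, 0) = 0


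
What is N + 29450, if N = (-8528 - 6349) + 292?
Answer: 14865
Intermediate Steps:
N = -14585 (N = -14877 + 292 = -14585)
N + 29450 = -14585 + 29450 = 14865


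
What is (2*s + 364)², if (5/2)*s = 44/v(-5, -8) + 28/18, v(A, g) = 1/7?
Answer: 757570576/2025 ≈ 3.7411e+5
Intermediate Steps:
v(A, g) = ⅐ (v(A, g) = 1*(⅐) = ⅐)
s = 5572/45 (s = 2*(44/(⅐) + 28/18)/5 = 2*(44*7 + 28*(1/18))/5 = 2*(308 + 14/9)/5 = (⅖)*(2786/9) = 5572/45 ≈ 123.82)
(2*s + 364)² = (2*(5572/45) + 364)² = (11144/45 + 364)² = (27524/45)² = 757570576/2025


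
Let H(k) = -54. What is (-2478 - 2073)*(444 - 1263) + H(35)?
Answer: 3727215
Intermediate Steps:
(-2478 - 2073)*(444 - 1263) + H(35) = (-2478 - 2073)*(444 - 1263) - 54 = -4551*(-819) - 54 = 3727269 - 54 = 3727215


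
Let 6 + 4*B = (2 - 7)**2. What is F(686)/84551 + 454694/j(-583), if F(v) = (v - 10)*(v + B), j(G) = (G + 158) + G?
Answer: -18987074909/42613704 ≈ -445.56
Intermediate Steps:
B = 19/4 (B = -3/2 + (2 - 7)**2/4 = -3/2 + (1/4)*(-5)**2 = -3/2 + (1/4)*25 = -3/2 + 25/4 = 19/4 ≈ 4.7500)
j(G) = 158 + 2*G (j(G) = (158 + G) + G = 158 + 2*G)
F(v) = (-10 + v)*(19/4 + v) (F(v) = (v - 10)*(v + 19/4) = (-10 + v)*(19/4 + v))
F(686)/84551 + 454694/j(-583) = (-95/2 + 686**2 - 21/4*686)/84551 + 454694/(158 + 2*(-583)) = (-95/2 + 470596 - 7203/2)*(1/84551) + 454694/(158 - 1166) = 466947*(1/84551) + 454694/(-1008) = 466947/84551 + 454694*(-1/1008) = 466947/84551 - 227347/504 = -18987074909/42613704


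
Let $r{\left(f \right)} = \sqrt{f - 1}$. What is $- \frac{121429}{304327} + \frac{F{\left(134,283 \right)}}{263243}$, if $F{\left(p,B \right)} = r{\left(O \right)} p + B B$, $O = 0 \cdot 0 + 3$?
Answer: $- \frac{7592089144}{80111952461} + \frac{2 \sqrt{2}}{3929} \approx -0.094049$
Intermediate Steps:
$O = 3$ ($O = 0 + 3 = 3$)
$r{\left(f \right)} = \sqrt{-1 + f}$
$F{\left(p,B \right)} = B^{2} + p \sqrt{2}$ ($F{\left(p,B \right)} = \sqrt{-1 + 3} p + B B = \sqrt{2} p + B^{2} = p \sqrt{2} + B^{2} = B^{2} + p \sqrt{2}$)
$- \frac{121429}{304327} + \frac{F{\left(134,283 \right)}}{263243} = - \frac{121429}{304327} + \frac{283^{2} + 134 \sqrt{2}}{263243} = \left(-121429\right) \frac{1}{304327} + \left(80089 + 134 \sqrt{2}\right) \frac{1}{263243} = - \frac{121429}{304327} + \left(\frac{80089}{263243} + \frac{2 \sqrt{2}}{3929}\right) = - \frac{7592089144}{80111952461} + \frac{2 \sqrt{2}}{3929}$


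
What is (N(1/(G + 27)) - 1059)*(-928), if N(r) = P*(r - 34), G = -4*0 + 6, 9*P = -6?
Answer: 95211872/99 ≈ 9.6174e+5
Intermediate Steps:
P = -⅔ (P = (⅑)*(-6) = -⅔ ≈ -0.66667)
G = 6 (G = 0 + 6 = 6)
N(r) = 68/3 - 2*r/3 (N(r) = -2*(r - 34)/3 = -2*(-34 + r)/3 = 68/3 - 2*r/3)
(N(1/(G + 27)) - 1059)*(-928) = ((68/3 - 2/(3*(6 + 27))) - 1059)*(-928) = ((68/3 - ⅔/33) - 1059)*(-928) = ((68/3 - ⅔*1/33) - 1059)*(-928) = ((68/3 - 2/99) - 1059)*(-928) = (2242/99 - 1059)*(-928) = -102599/99*(-928) = 95211872/99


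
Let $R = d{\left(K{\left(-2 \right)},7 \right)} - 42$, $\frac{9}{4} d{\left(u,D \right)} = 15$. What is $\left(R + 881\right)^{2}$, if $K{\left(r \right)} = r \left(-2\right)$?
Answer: $\frac{6436369}{9} \approx 7.1515 \cdot 10^{5}$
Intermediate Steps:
$K{\left(r \right)} = - 2 r$
$d{\left(u,D \right)} = \frac{20}{3}$ ($d{\left(u,D \right)} = \frac{4}{9} \cdot 15 = \frac{20}{3}$)
$R = - \frac{106}{3}$ ($R = \frac{20}{3} - 42 = - \frac{106}{3} \approx -35.333$)
$\left(R + 881\right)^{2} = \left(- \frac{106}{3} + 881\right)^{2} = \left(\frac{2537}{3}\right)^{2} = \frac{6436369}{9}$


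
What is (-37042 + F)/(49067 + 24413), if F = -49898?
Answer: -4347/3674 ≈ -1.1832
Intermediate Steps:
(-37042 + F)/(49067 + 24413) = (-37042 - 49898)/(49067 + 24413) = -86940/73480 = -86940*1/73480 = -4347/3674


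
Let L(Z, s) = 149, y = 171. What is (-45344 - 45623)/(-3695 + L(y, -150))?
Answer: 90967/3546 ≈ 25.653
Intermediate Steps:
(-45344 - 45623)/(-3695 + L(y, -150)) = (-45344 - 45623)/(-3695 + 149) = -90967/(-3546) = -90967*(-1/3546) = 90967/3546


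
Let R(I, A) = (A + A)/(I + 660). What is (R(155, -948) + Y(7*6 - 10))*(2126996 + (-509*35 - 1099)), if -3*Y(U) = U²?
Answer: -590437228112/815 ≈ -7.2446e+8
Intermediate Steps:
R(I, A) = 2*A/(660 + I) (R(I, A) = (2*A)/(660 + I) = 2*A/(660 + I))
Y(U) = -U²/3
(R(155, -948) + Y(7*6 - 10))*(2126996 + (-509*35 - 1099)) = (2*(-948)/(660 + 155) - (7*6 - 10)²/3)*(2126996 + (-509*35 - 1099)) = (2*(-948)/815 - (42 - 10)²/3)*(2126996 + (-17815 - 1099)) = (2*(-948)*(1/815) - ⅓*32²)*(2126996 - 18914) = (-1896/815 - ⅓*1024)*2108082 = (-1896/815 - 1024/3)*2108082 = -840248/2445*2108082 = -590437228112/815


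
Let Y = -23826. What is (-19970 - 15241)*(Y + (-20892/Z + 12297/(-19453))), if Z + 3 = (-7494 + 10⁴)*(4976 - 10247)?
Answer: 23952963301538250221/28550798493 ≈ 8.3896e+8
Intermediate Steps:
Z = -13209129 (Z = -3 + (-7494 + 10⁴)*(4976 - 10247) = -3 + (-7494 + 10000)*(-5271) = -3 + 2506*(-5271) = -3 - 13209126 = -13209129)
(-19970 - 15241)*(Y + (-20892/Z + 12297/(-19453))) = (-19970 - 15241)*(-23826 + (-20892/(-13209129) + 12297/(-19453))) = -35211*(-23826 + (-20892*(-1/13209129) + 12297*(-1/19453))) = -35211*(-23826 + (6964/4403043 - 12297/19453)) = -35211*(-23826 - 54008749079/85652395479) = -35211*(-2040807983431733/85652395479) = 23952963301538250221/28550798493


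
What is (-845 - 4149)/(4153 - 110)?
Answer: -4994/4043 ≈ -1.2352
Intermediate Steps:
(-845 - 4149)/(4153 - 110) = -4994/4043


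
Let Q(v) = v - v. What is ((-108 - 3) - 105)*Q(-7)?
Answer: 0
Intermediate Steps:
Q(v) = 0
((-108 - 3) - 105)*Q(-7) = ((-108 - 3) - 105)*0 = (-111 - 105)*0 = -216*0 = 0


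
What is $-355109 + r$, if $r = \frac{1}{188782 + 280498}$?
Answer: $- \frac{166645551519}{469280} \approx -3.5511 \cdot 10^{5}$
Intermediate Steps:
$r = \frac{1}{469280} \approx 2.1309 \cdot 10^{-6}$
$-355109 + r = -355109 + \frac{1}{469280} = - \frac{166645551519}{469280}$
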